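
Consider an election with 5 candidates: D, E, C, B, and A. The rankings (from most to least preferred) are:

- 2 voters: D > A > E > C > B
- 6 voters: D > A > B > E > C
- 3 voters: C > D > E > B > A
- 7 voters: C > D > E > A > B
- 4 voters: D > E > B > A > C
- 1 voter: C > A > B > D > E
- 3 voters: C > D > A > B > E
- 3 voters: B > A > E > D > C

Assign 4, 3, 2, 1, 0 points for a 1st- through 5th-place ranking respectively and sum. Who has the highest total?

D: 2·4 + 6·4 + 3·3 + 7·3 + 4·4 + 1·1 + 3·3 + 3·1 = 91
E: 2·2 + 6·1 + 3·2 + 7·2 + 4·3 + 1·0 + 3·0 + 3·2 = 48
C: 2·1 + 6·0 + 3·4 + 7·4 + 4·0 + 1·4 + 3·4 + 3·0 = 58
B: 2·0 + 6·2 + 3·1 + 7·0 + 4·2 + 1·2 + 3·1 + 3·4 = 40
A: 2·3 + 6·3 + 3·0 + 7·1 + 4·1 + 1·3 + 3·2 + 3·3 = 53
D has the highest Borda score (91).

D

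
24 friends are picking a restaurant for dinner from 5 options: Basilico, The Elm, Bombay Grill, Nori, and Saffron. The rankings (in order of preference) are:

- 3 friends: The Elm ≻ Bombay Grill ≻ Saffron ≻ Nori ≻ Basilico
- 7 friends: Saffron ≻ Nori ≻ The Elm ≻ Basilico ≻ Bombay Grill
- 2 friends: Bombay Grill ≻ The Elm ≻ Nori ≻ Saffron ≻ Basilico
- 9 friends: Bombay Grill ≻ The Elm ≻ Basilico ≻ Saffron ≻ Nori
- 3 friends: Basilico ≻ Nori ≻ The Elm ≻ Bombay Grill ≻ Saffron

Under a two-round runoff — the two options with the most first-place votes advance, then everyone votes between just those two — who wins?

Bombay Grill

Round 1 first-place votes: Basilico 3, The Elm 3, Bombay Grill 11, Nori 0, Saffron 7.
Bombay Grill and Saffron advance.
Runoff: Bombay Grill is preferred to Saffron by 17 voters; Saffron by 7.
Bombay Grill wins the runoff.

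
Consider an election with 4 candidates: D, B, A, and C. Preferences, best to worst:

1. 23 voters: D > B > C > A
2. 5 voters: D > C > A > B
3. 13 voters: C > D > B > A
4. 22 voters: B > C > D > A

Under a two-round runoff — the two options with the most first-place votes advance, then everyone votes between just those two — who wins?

Round 1 first-place votes: D 28, B 22, A 0, C 13.
D and B advance.
Runoff: D is preferred to B by 41 voters; B by 22.
D wins the runoff.

D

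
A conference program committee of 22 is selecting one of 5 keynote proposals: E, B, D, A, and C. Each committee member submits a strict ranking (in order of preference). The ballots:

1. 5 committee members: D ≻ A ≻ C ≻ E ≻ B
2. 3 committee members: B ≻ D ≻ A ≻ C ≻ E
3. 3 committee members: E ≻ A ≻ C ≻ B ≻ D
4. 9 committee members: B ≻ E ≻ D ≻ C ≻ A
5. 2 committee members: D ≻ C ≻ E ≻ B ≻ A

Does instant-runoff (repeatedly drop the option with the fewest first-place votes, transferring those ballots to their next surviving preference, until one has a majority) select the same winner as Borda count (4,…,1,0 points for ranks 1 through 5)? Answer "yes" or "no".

no

Instant-runoff — R1 E 3, B 12, D 7, A 0, C 0 (B winner). Winner: B.
Borda — scores: E 48, B 53, D 55, A 30, C 34. Winner: D.
The two methods disagree.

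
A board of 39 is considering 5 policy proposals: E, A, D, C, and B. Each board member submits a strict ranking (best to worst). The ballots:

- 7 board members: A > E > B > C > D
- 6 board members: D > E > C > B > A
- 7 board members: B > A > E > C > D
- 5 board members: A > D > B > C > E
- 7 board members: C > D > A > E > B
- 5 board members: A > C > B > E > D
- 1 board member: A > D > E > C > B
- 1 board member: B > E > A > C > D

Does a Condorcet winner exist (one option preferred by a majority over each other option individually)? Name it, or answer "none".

A vs E: 32–7 for A.
A vs D: 26–13 for A.
A vs C: 26–13 for A.
A vs B: 25–14 for A.
A beats every other option head-to-head.

A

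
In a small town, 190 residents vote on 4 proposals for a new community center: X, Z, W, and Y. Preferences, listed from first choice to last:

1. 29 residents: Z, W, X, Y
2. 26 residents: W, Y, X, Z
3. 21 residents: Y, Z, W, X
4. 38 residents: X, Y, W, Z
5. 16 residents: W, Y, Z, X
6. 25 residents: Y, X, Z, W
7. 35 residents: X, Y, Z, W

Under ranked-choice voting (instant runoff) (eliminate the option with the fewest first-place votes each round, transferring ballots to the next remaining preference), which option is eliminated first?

Round 1: X 73, Z 29, W 42, Y 46. Eliminate Z.

Z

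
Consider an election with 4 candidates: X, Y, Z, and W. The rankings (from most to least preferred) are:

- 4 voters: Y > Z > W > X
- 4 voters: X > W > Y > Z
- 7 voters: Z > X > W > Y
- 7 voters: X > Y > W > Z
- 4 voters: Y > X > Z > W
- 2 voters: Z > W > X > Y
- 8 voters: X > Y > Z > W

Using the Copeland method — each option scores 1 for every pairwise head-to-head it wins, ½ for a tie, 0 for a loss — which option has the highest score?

X: beats Y, Z, and W → score 3.
Y: beats Z and W; loses to X → score 2.
Z: beats W; loses to X and Y → score 1.
W: loses to X, Y, and Z → score 0.
X has the best pairwise record.

X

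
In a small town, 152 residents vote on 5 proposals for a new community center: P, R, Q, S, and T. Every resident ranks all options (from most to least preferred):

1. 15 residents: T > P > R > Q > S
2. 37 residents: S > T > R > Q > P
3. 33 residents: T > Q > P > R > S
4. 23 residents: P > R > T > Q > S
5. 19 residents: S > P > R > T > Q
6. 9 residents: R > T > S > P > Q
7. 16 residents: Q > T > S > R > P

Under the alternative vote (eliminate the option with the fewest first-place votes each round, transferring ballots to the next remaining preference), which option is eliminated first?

R

Round 1: P 23, R 9, Q 16, S 56, T 48. Eliminate R.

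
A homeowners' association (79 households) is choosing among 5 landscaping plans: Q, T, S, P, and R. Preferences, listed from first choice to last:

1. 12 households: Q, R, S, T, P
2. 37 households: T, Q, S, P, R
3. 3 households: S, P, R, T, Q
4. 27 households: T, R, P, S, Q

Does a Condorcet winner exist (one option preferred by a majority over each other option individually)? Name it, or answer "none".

T

T vs Q: 67–12 for T.
T vs S: 64–15 for T.
T vs P: 76–3 for T.
T vs R: 64–15 for T.
T beats every other option head-to-head.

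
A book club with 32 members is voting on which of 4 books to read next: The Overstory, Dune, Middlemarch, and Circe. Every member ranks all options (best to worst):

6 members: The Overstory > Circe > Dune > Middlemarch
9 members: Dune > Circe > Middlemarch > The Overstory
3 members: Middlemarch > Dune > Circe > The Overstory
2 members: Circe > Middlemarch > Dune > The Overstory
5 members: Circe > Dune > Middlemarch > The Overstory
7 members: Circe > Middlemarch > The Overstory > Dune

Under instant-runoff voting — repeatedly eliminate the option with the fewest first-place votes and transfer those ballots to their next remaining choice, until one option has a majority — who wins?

Round 1: The Overstory 6, Dune 9, Middlemarch 3, Circe 14. Eliminate Middlemarch.
Round 2: The Overstory 6, Dune 12, Circe 14. Eliminate The Overstory.
Round 3: Dune 12, Circe 20. Circe has a majority.

Circe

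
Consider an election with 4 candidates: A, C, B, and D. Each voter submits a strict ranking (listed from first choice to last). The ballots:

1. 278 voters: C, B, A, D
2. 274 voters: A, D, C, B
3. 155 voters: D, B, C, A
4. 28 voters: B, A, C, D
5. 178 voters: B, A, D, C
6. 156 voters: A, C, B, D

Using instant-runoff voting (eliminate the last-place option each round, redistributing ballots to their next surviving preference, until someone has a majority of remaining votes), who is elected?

Round 1: A 430, C 278, B 206, D 155. Eliminate D.
Round 2: A 430, C 278, B 361. Eliminate C.
Round 3: A 430, B 639. B has a majority.

B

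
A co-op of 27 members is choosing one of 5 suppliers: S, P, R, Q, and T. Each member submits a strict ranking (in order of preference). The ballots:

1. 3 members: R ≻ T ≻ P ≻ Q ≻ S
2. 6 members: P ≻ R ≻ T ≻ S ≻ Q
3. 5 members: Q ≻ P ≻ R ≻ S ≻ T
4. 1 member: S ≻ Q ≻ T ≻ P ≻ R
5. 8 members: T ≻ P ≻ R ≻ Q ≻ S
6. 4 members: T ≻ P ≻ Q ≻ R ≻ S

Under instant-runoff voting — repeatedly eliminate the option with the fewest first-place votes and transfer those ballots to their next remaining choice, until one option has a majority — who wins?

T

Round 1: S 1, P 6, R 3, Q 5, T 12. Eliminate S.
Round 2: P 6, R 3, Q 6, T 12. Eliminate R.
Round 3: P 6, Q 6, T 15. T has a majority.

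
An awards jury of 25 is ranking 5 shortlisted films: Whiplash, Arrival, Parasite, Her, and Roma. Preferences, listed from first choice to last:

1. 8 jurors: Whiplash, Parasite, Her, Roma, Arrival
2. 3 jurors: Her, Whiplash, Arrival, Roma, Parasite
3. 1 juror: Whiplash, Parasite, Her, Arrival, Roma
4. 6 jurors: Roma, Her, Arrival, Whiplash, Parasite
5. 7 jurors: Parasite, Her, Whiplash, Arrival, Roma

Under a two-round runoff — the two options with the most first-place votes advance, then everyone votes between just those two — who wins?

Round 1 first-place votes: Whiplash 9, Arrival 0, Parasite 7, Her 3, Roma 6.
Whiplash and Parasite advance.
Runoff: Whiplash is preferred to Parasite by 18 voters; Parasite by 7.
Whiplash wins the runoff.

Whiplash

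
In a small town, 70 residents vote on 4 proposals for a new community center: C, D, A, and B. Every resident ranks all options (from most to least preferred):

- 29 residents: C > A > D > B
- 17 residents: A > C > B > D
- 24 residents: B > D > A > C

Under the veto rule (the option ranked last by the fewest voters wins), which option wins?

Last-place votes: C 24, D 17, A 0, B 29.
A is ranked last by the fewest voters, so A wins.

A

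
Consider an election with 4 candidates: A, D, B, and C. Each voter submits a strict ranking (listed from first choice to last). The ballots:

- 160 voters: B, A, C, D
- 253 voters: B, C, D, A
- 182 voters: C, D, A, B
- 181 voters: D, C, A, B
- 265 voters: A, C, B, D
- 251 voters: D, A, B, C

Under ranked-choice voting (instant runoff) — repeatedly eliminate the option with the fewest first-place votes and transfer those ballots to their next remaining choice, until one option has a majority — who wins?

Round 1: A 265, D 432, B 413, C 182. Eliminate C.
Round 2: A 265, D 614, B 413. Eliminate A.
Round 3: D 614, B 678. B has a majority.

B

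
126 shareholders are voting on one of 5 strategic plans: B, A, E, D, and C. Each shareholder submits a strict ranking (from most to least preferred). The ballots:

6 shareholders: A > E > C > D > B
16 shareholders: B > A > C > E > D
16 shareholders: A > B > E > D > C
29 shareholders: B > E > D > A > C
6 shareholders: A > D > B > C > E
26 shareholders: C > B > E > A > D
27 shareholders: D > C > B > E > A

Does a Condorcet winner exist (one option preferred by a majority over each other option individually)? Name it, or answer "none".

B vs A: 98–28 for B.
B vs E: 120–6 for B.
B vs D: 87–39 for B.
B vs C: 67–59 for B.
B beats every other option head-to-head.

B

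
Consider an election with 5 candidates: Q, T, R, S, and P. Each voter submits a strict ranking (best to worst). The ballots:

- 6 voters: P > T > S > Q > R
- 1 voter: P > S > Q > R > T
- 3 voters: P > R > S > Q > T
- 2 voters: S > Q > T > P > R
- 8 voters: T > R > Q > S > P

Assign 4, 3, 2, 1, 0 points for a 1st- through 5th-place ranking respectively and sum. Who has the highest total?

T

Q: 6·1 + 1·2 + 3·1 + 2·3 + 8·2 = 33
T: 6·3 + 1·0 + 3·0 + 2·2 + 8·4 = 54
R: 6·0 + 1·1 + 3·3 + 2·0 + 8·3 = 34
S: 6·2 + 1·3 + 3·2 + 2·4 + 8·1 = 37
P: 6·4 + 1·4 + 3·4 + 2·1 + 8·0 = 42
T has the highest Borda score (54).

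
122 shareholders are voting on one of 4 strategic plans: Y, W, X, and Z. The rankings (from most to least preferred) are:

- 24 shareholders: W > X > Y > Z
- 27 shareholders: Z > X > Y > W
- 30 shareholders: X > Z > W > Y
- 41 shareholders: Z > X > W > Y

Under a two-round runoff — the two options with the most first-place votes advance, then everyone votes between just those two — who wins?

Z

Round 1 first-place votes: Y 0, W 24, X 30, Z 68.
Z and X advance.
Runoff: Z is preferred to X by 68 voters; X by 54.
Z wins the runoff.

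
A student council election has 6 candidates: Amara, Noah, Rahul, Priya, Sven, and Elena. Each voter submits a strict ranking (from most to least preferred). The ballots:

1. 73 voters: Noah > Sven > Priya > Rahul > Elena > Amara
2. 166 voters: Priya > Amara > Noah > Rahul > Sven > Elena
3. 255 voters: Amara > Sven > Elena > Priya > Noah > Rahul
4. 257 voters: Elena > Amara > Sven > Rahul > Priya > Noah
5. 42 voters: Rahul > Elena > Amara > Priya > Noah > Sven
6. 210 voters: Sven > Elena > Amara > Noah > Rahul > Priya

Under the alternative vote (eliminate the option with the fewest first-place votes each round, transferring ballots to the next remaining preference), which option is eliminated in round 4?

Sven

Round 1: Amara 255, Noah 73, Rahul 42, Priya 166, Sven 210, Elena 257. Eliminate Rahul.
Round 2: Amara 255, Noah 73, Priya 166, Sven 210, Elena 299. Eliminate Noah.
Round 3: Amara 255, Priya 166, Sven 283, Elena 299. Eliminate Priya.
Round 4: Amara 421, Sven 283, Elena 299. Eliminate Sven.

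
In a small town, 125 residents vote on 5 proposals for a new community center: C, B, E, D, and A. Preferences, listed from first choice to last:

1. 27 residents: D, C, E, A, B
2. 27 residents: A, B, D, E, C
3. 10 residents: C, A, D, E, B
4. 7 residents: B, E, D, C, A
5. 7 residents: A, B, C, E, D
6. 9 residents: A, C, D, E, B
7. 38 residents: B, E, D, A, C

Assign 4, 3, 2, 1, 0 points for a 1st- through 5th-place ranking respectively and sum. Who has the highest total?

D

C: 27·3 + 27·0 + 10·4 + 7·1 + 7·2 + 9·3 + 38·0 = 169
B: 27·0 + 27·3 + 10·0 + 7·4 + 7·3 + 9·0 + 38·4 = 282
E: 27·2 + 27·1 + 10·1 + 7·3 + 7·1 + 9·1 + 38·3 = 242
D: 27·4 + 27·2 + 10·2 + 7·2 + 7·0 + 9·2 + 38·2 = 290
A: 27·1 + 27·4 + 10·3 + 7·0 + 7·4 + 9·4 + 38·1 = 267
D has the highest Borda score (290).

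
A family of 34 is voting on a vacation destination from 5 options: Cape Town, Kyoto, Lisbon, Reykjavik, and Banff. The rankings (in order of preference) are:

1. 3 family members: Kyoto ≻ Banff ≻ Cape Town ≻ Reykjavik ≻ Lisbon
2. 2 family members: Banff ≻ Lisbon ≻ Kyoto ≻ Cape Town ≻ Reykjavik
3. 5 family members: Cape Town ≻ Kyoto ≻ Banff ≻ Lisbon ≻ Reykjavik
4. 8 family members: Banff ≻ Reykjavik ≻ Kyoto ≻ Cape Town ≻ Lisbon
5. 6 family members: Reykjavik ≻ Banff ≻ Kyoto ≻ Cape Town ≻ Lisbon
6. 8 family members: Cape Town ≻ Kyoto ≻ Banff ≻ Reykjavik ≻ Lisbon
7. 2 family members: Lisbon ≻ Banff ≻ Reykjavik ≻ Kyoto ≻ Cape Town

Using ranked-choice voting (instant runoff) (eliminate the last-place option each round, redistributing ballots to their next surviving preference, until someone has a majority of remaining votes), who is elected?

Banff

Round 1: Cape Town 13, Kyoto 3, Lisbon 2, Reykjavik 6, Banff 10. Eliminate Lisbon.
Round 2: Cape Town 13, Kyoto 3, Reykjavik 6, Banff 12. Eliminate Kyoto.
Round 3: Cape Town 13, Reykjavik 6, Banff 15. Eliminate Reykjavik.
Round 4: Cape Town 13, Banff 21. Banff has a majority.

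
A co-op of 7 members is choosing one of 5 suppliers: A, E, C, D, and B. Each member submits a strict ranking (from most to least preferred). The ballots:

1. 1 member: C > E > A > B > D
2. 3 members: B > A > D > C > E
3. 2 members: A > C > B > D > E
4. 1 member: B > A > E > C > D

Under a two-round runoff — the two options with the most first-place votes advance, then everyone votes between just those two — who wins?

Round 1 first-place votes: A 2, E 0, C 1, D 0, B 4.
B and A advance.
Runoff: B is preferred to A by 4 voters; A by 3.
B wins the runoff.

B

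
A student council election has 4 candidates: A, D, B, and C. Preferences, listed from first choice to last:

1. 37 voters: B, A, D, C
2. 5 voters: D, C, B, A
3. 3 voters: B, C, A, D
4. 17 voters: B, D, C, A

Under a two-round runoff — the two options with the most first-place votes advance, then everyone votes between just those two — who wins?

Round 1 first-place votes: A 0, D 5, B 57, C 0.
B and D advance.
Runoff: B is preferred to D by 57 voters; D by 5.
B wins the runoff.

B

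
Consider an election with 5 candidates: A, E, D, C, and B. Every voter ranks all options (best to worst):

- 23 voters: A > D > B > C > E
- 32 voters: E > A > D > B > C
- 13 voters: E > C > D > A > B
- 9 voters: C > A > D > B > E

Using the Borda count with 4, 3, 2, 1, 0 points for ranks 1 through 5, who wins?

A: 23·4 + 32·3 + 13·1 + 9·3 = 228
E: 23·0 + 32·4 + 13·4 + 9·0 = 180
D: 23·3 + 32·2 + 13·2 + 9·2 = 177
C: 23·1 + 32·0 + 13·3 + 9·4 = 98
B: 23·2 + 32·1 + 13·0 + 9·1 = 87
A has the highest Borda score (228).

A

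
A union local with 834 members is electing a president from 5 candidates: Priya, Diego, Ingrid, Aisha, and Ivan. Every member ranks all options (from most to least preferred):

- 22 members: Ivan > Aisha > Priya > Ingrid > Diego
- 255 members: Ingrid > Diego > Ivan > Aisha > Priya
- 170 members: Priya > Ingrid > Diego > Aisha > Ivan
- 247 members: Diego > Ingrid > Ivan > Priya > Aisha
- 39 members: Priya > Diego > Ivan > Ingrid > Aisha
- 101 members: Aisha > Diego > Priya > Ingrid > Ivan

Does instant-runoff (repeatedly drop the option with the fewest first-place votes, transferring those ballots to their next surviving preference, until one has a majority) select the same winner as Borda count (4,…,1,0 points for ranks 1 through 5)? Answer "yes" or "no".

no

Instant-runoff — R1 Priya 209, Diego 247, Ingrid 255, Aisha 101, Ivan 22 (Ivan out); R2 Priya 209, Diego 247, Ingrid 255, Aisha 123 (Aisha out); R3 Priya 231, Diego 348, Ingrid 255 (Priya out); R4 Diego 387, Ingrid 447 (Ingrid winner). Winner: Ingrid.
Borda — scores: Priya 1329, Diego 2513, Ingrid 2433, Aisha 895, Ivan 1170. Winner: Diego.
The two methods disagree.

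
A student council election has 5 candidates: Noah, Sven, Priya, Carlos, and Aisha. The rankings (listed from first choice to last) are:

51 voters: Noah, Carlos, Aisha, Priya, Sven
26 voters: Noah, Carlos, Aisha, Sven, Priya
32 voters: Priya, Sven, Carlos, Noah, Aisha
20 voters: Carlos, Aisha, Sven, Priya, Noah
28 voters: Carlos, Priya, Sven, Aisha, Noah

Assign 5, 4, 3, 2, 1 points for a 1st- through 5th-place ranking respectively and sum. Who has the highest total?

Carlos

Noah: 51·5 + 26·5 + 32·2 + 20·1 + 28·1 = 497
Sven: 51·1 + 26·2 + 32·4 + 20·3 + 28·3 = 375
Priya: 51·2 + 26·1 + 32·5 + 20·2 + 28·4 = 440
Carlos: 51·4 + 26·4 + 32·3 + 20·5 + 28·5 = 644
Aisha: 51·3 + 26·3 + 32·1 + 20·4 + 28·2 = 399
Carlos has the highest Borda score (644).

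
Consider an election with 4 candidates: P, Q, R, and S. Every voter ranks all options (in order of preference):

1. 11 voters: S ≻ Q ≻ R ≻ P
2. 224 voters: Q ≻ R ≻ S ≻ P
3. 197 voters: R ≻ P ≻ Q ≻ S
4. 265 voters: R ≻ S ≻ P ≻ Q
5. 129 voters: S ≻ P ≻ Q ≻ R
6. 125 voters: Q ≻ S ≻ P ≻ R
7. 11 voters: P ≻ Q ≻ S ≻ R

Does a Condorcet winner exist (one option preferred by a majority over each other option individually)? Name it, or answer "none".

Checking pairwise contests:
R beats P 697–265.
P beats Q 602–360.
Q beats R 500–462.
Q beats S 557–405.
Every option loses at least one head-to-head, so there is no Condorcet winner.

none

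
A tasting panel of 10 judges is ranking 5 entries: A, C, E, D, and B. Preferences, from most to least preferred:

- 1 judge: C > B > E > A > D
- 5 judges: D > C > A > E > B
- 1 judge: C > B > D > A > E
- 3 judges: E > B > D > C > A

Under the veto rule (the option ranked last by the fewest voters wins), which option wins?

Last-place votes: A 3, C 0, E 1, D 1, B 5.
C is ranked last by the fewest voters, so C wins.

C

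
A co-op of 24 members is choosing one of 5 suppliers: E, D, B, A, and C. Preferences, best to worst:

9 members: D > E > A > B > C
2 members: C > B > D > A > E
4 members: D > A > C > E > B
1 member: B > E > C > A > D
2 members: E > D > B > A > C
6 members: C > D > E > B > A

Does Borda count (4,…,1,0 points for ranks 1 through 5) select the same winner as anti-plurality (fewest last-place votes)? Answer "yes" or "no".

Borda — scores: E 54, D 80, B 29, A 35, C 42. Winner: D.
Anti-plurality — last-place votes: E 2, D 1, B 4, A 6, C 11. Winner: D.
The two methods agree.

yes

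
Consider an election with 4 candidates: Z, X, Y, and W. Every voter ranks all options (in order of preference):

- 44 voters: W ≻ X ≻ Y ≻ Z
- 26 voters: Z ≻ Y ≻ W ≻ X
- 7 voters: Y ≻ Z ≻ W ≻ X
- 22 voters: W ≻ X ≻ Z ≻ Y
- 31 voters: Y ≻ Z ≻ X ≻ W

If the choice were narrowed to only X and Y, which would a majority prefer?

X

Voters preferring X to Y: 66; preferring Y to X: 64.
X wins the head-to-head.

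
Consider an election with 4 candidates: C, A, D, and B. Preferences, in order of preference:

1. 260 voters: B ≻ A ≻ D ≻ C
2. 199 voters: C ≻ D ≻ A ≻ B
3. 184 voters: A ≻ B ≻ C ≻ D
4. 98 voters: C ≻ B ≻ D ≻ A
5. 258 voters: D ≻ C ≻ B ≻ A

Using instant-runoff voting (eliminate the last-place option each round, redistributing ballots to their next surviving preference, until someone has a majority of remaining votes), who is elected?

C

Round 1: C 297, A 184, D 258, B 260. Eliminate A.
Round 2: C 297, D 258, B 444. Eliminate D.
Round 3: C 555, B 444. C has a majority.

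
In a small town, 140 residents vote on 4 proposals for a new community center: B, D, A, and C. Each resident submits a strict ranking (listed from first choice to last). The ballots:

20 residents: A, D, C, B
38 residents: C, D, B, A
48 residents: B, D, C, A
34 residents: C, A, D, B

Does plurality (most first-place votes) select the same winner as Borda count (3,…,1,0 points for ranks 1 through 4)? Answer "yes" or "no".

yes

Plurality — first-place votes: B 48, D 0, A 20, C 72. Winner: C.
Borda — scores: B 182, D 246, A 128, C 284. Winner: C.
The two methods agree.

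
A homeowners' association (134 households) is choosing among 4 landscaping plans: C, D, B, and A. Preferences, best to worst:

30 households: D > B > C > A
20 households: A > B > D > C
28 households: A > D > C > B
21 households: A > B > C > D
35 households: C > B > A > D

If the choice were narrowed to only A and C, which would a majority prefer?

A

Voters preferring A to C: 69; preferring C to A: 65.
A wins the head-to-head.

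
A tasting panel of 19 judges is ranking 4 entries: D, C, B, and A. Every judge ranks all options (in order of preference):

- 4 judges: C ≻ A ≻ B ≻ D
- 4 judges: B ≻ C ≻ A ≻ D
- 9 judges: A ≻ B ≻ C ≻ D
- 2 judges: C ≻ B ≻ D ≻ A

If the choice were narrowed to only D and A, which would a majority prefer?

A

Voters preferring D to A: 2; preferring A to D: 17.
A wins the head-to-head.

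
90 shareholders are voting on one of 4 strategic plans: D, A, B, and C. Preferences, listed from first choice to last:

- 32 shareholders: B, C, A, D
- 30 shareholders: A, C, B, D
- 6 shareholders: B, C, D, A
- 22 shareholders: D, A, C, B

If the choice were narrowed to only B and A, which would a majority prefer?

A

Voters preferring B to A: 38; preferring A to B: 52.
A wins the head-to-head.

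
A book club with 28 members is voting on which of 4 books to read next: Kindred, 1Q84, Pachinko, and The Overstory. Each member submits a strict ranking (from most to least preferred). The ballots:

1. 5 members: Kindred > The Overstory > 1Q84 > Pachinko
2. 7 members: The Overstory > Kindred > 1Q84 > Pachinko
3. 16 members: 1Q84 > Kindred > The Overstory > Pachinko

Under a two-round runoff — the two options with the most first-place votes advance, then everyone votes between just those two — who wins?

1Q84

Round 1 first-place votes: Kindred 5, 1Q84 16, Pachinko 0, The Overstory 7.
1Q84 and The Overstory advance.
Runoff: 1Q84 is preferred to The Overstory by 16 voters; The Overstory by 12.
1Q84 wins the runoff.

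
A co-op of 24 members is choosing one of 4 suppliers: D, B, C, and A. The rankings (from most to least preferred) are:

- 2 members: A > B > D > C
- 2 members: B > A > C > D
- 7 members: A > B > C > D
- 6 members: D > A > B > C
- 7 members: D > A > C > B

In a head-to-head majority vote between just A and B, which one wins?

Voters preferring A to B: 22; preferring B to A: 2.
A wins the head-to-head.

A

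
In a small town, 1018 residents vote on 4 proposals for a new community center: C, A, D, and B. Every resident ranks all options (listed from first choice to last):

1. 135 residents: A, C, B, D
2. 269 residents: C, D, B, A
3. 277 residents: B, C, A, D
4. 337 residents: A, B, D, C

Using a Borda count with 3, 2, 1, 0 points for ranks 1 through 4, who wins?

B

C: 135·2 + 269·3 + 277·2 + 337·0 = 1631
A: 135·3 + 269·0 + 277·1 + 337·3 = 1693
D: 135·0 + 269·2 + 277·0 + 337·1 = 875
B: 135·1 + 269·1 + 277·3 + 337·2 = 1909
B has the highest Borda score (1909).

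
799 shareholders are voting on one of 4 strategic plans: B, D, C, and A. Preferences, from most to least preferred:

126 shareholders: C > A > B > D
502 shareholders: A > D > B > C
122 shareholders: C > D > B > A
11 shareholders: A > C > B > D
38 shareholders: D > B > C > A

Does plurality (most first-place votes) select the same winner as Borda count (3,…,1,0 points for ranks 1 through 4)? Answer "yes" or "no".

Plurality — first-place votes: B 0, D 38, C 248, A 513. Winner: A.
Borda — scores: B 837, D 1362, C 804, A 1791. Winner: A.
The two methods agree.

yes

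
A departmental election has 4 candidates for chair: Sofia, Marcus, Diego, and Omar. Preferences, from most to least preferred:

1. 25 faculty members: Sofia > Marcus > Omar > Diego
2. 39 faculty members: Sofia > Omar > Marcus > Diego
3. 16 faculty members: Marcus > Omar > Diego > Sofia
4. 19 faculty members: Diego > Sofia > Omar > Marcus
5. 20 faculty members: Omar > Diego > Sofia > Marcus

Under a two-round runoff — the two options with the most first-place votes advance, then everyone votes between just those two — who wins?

Sofia

Round 1 first-place votes: Sofia 64, Marcus 16, Diego 19, Omar 20.
Sofia and Omar advance.
Runoff: Sofia is preferred to Omar by 83 voters; Omar by 36.
Sofia wins the runoff.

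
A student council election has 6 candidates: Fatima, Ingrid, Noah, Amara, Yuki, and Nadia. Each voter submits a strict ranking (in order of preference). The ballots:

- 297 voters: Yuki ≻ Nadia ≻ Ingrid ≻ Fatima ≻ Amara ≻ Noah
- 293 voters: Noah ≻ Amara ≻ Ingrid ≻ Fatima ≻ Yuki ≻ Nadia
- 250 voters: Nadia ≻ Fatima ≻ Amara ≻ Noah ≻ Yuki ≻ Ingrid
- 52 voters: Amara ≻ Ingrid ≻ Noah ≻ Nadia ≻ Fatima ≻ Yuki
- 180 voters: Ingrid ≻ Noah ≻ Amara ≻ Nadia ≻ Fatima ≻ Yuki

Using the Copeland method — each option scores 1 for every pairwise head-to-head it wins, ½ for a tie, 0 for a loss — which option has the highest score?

Nadia

Fatima: beats Noah, Amara, and Yuki; loses to Ingrid and Nadia → score 3.
Ingrid: beats Fatima; loses to Noah, Amara, Yuki, and Nadia → score 1.
Noah: beats Ingrid and Yuki; loses to Fatima, Amara, and Nadia → score 2.
Amara: beats Ingrid, Noah, and Yuki; loses to Fatima and Nadia → score 3.
Yuki: beats Ingrid and Nadia; loses to Fatima, Noah, and Amara → score 2.
Nadia: beats Fatima, Ingrid, Noah, and Amara; loses to Yuki → score 4.
Nadia has the best pairwise record.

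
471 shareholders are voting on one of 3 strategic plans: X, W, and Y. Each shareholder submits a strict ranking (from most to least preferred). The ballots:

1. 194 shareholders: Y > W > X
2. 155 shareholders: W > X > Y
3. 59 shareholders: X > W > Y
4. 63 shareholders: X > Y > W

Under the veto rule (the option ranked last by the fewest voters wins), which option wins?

Last-place votes: X 194, W 63, Y 214.
W is ranked last by the fewest voters, so W wins.

W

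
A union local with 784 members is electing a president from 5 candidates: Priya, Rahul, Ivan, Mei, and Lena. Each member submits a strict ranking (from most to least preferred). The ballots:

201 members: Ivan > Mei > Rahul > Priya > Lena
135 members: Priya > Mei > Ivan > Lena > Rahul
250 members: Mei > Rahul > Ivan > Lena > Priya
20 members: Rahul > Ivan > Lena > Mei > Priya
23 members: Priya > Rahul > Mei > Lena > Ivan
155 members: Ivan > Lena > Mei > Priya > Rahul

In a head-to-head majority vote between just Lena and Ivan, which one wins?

Ivan

Voters preferring Lena to Ivan: 23; preferring Ivan to Lena: 761.
Ivan wins the head-to-head.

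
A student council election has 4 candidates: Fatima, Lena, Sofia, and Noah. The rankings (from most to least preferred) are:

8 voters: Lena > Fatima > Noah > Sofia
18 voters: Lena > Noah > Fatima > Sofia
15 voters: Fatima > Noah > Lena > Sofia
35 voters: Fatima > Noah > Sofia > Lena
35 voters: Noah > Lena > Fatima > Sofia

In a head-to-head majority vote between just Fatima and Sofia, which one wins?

Fatima

Voters preferring Fatima to Sofia: 111; preferring Sofia to Fatima: 0.
Fatima wins the head-to-head.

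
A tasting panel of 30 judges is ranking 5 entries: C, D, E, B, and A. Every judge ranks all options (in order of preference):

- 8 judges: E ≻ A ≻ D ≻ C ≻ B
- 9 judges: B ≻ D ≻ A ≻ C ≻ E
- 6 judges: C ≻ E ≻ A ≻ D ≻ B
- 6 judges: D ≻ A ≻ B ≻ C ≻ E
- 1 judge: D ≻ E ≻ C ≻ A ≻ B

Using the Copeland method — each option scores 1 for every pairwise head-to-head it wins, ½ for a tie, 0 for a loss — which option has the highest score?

C: beats E; ties B; loses to D and A → score 1.5.
D: beats C, E, B, and A → score 4.
E: ties B and A; loses to C and D → score 1.
B: ties C and E; loses to D and A → score 1.
A: beats C and B; ties E; loses to D → score 2.5.
D has the best pairwise record.

D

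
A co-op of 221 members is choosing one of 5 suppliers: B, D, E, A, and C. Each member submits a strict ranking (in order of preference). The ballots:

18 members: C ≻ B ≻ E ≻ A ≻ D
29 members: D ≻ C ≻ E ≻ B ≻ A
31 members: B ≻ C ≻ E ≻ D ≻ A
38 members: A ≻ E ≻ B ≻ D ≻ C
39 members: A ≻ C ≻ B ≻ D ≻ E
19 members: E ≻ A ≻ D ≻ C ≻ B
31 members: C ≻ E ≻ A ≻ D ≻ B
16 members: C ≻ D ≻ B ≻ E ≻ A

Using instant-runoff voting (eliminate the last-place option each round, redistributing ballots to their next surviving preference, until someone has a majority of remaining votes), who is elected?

C

Round 1: B 31, D 29, E 19, A 77, C 65. Eliminate E.
Round 2: B 31, D 29, A 96, C 65. Eliminate D.
Round 3: B 31, A 96, C 94. Eliminate B.
Round 4: A 96, C 125. C has a majority.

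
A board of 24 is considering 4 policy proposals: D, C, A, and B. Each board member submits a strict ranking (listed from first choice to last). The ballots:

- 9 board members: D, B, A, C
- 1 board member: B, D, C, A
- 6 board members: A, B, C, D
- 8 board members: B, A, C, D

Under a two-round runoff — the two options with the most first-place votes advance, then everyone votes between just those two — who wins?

B

Round 1 first-place votes: D 9, C 0, A 6, B 9.
B and D advance.
Runoff: B is preferred to D by 15 voters; D by 9.
B wins the runoff.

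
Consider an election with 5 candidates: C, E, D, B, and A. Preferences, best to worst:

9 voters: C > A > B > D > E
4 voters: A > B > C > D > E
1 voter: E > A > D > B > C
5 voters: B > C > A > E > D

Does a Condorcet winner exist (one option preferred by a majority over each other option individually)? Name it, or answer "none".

none

Checking pairwise contests:
B beats C 10–9.
C beats E 18–1.
C beats D 18–1.
A beats B 14–5.
C beats A 14–5.
Every option loses at least one head-to-head, so there is no Condorcet winner.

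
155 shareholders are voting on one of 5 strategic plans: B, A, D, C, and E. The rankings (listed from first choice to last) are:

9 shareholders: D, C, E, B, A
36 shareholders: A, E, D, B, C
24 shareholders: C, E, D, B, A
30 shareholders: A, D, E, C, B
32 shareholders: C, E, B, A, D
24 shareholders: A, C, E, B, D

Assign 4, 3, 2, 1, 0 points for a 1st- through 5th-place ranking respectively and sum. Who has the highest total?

B: 9·1 + 36·1 + 24·1 + 30·0 + 32·2 + 24·1 = 157
A: 9·0 + 36·4 + 24·0 + 30·4 + 32·1 + 24·4 = 392
D: 9·4 + 36·2 + 24·2 + 30·3 + 32·0 + 24·0 = 246
C: 9·3 + 36·0 + 24·4 + 30·1 + 32·4 + 24·3 = 353
E: 9·2 + 36·3 + 24·3 + 30·2 + 32·3 + 24·2 = 402
E has the highest Borda score (402).

E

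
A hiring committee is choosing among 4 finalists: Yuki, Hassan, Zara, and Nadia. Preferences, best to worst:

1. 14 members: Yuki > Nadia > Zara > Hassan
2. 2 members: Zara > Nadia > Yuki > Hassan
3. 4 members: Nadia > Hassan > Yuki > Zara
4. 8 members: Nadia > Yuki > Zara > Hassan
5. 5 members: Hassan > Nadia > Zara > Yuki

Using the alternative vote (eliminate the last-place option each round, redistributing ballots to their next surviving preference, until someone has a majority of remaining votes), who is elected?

Round 1: Yuki 14, Hassan 5, Zara 2, Nadia 12. Eliminate Zara.
Round 2: Yuki 14, Hassan 5, Nadia 14. Eliminate Hassan.
Round 3: Yuki 14, Nadia 19. Nadia has a majority.

Nadia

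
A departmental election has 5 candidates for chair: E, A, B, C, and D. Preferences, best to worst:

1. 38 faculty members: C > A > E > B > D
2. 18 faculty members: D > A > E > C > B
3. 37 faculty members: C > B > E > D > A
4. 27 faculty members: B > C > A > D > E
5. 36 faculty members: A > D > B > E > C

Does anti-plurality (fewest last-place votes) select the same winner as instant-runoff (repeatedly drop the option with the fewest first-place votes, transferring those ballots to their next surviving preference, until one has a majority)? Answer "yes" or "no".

Anti-plurality — last-place votes: E 27, A 37, B 18, C 36, D 38. Winner: B.
Instant-runoff — R1 E 0, A 36, B 27, C 75, D 18 (E out); R2 A 36, B 27, C 75, D 18 (D out); R3 A 54, B 27, C 75 (B out); R4 A 54, C 102 (C winner). Winner: C.
The two methods disagree.

no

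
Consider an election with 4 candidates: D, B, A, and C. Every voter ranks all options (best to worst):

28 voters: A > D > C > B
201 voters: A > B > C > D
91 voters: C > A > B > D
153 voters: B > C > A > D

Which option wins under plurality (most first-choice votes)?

First-place votes: D 0, B 153, A 229, C 91.
A has the most first-place votes.

A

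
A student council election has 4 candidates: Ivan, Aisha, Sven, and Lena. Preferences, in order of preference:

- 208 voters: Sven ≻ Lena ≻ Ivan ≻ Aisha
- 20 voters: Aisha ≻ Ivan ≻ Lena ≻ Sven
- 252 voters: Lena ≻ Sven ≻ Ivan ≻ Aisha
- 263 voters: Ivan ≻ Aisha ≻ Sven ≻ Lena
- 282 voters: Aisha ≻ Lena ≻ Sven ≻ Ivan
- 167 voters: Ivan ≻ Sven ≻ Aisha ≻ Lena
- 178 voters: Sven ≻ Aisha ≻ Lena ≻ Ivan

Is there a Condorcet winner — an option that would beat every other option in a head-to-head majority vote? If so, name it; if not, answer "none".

Sven

Sven vs Ivan: 920–450 for Sven.
Sven vs Aisha: 805–565 for Sven.
Sven vs Lena: 816–554 for Sven.
Sven beats every other option head-to-head.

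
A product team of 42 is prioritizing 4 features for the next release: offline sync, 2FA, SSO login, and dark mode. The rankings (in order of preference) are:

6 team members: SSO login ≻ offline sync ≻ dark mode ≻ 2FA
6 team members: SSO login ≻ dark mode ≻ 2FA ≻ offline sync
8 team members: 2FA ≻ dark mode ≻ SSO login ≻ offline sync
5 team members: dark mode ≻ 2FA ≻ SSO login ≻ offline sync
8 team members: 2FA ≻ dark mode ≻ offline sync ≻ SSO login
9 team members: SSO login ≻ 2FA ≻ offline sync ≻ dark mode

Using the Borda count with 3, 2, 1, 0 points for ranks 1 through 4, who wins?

offline sync: 6·2 + 6·0 + 8·0 + 5·0 + 8·1 + 9·1 = 29
2FA: 6·0 + 6·1 + 8·3 + 5·2 + 8·3 + 9·2 = 82
SSO login: 6·3 + 6·3 + 8·1 + 5·1 + 8·0 + 9·3 = 76
dark mode: 6·1 + 6·2 + 8·2 + 5·3 + 8·2 + 9·0 = 65
2FA has the highest Borda score (82).

2FA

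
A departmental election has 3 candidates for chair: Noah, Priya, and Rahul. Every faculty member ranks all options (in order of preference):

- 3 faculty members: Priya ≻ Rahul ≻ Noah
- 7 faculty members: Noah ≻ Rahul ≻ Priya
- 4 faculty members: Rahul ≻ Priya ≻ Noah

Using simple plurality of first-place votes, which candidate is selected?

First-place votes: Noah 7, Priya 3, Rahul 4.
Noah has the most first-place votes.

Noah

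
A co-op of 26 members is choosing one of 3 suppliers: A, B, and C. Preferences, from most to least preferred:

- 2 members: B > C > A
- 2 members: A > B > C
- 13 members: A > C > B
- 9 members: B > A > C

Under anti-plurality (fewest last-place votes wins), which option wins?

A

Last-place votes: A 2, B 13, C 11.
A is ranked last by the fewest voters, so A wins.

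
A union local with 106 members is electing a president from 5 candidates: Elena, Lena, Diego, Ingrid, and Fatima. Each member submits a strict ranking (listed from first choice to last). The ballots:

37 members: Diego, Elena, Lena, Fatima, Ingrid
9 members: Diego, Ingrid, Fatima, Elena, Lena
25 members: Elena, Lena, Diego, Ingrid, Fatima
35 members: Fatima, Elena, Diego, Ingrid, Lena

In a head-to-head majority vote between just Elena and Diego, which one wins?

Voters preferring Elena to Diego: 60; preferring Diego to Elena: 46.
Elena wins the head-to-head.

Elena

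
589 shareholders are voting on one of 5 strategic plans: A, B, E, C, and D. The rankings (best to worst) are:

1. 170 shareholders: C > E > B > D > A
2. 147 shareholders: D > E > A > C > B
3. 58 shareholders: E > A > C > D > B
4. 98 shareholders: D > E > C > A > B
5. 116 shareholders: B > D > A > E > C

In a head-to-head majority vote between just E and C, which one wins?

E

Voters preferring E to C: 419; preferring C to E: 170.
E wins the head-to-head.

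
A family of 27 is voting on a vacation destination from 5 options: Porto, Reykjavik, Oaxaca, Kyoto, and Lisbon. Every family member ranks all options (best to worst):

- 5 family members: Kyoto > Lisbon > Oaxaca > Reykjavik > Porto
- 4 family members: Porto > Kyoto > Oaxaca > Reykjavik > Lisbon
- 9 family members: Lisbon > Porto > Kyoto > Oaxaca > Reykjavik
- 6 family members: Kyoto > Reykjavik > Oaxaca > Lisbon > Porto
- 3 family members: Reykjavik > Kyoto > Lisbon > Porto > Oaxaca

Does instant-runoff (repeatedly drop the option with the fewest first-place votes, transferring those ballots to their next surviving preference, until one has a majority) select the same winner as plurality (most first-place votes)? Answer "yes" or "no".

Instant-runoff — R1 Porto 4, Reykjavik 3, Oaxaca 0, Kyoto 11, Lisbon 9 (Oaxaca out); R2 Porto 4, Reykjavik 3, Kyoto 11, Lisbon 9 (Reykjavik out); R3 Porto 4, Kyoto 14, Lisbon 9 (Kyoto winner). Winner: Kyoto.
Plurality — first-place votes: Porto 4, Reykjavik 3, Oaxaca 0, Kyoto 11, Lisbon 9. Winner: Kyoto.
The two methods agree.

yes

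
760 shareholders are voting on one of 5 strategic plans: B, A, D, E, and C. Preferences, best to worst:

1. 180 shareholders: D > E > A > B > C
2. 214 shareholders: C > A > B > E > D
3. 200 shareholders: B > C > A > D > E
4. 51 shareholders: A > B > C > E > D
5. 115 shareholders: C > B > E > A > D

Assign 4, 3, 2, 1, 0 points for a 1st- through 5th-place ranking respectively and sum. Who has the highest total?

C

B: 180·1 + 214·2 + 200·4 + 51·3 + 115·3 = 1906
A: 180·2 + 214·3 + 200·2 + 51·4 + 115·1 = 1721
D: 180·4 + 214·0 + 200·1 + 51·0 + 115·0 = 920
E: 180·3 + 214·1 + 200·0 + 51·1 + 115·2 = 1035
C: 180·0 + 214·4 + 200·3 + 51·2 + 115·4 = 2018
C has the highest Borda score (2018).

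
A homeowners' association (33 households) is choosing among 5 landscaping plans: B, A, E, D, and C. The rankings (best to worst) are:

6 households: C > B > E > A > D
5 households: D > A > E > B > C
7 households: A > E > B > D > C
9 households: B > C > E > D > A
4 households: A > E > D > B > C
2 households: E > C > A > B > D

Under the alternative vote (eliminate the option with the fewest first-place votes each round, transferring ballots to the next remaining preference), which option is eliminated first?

Round 1: B 9, A 11, E 2, D 5, C 6. Eliminate E.

E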